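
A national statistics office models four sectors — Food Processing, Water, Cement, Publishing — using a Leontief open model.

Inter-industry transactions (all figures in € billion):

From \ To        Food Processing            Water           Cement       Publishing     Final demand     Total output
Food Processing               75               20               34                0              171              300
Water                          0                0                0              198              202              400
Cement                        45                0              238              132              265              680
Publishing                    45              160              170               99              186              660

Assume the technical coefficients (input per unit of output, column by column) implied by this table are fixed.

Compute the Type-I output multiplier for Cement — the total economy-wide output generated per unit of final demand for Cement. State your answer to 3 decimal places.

m_C = 2.712

Technical coefficients a_ij = z_ij / X_j:
  a_FF = 75/300 = 0.25, a_WF = 0/300 = 0.00, a_CF = 45/300 = 0.15, a_PF = 45/300 = 0.15
  a_FW = 20/400 = 0.05, a_WW = 0/400 = 0.00, a_CW = 0/400 = 0.00, a_PW = 160/400 = 0.40
  a_FC = 34/680 = 0.05, a_WC = 0/680 = 0.00, a_CC = 238/680 = 0.35, a_PC = 170/680 = 0.25
  a_FP = 0/660 = 0.00, a_WP = 198/660 = 0.30, a_CP = 132/660 = 0.20, a_PP = 99/660 = 0.15
I − A =
  [   0.75    -0.05    -0.05     0.00]
  [   0.00     1.00     0.00    -0.30]
  [  -0.15     0.00     0.65    -0.20]
  [  -0.15    -0.40    -0.25     0.85]
Compute the cofactors C_ij = (−1)^(i+j)·(3×3 minor ij) of I−A; the adjugate is their transpose:
adj(I−A) = Cᵀ =
  [ 0.424500   0.029125   0.040250   0.019750]
  [ 0.040500   0.369000   0.058500   0.144000]
  [ 0.139500   0.067875   0.545250   0.152250]
  [ 0.135000   0.198750   0.195000   0.480000]
det(I−A) = Σ_j (I−A)_1j·C_1j = (0.75)(0.424500) + (-0.05)(0.040500) + (-0.05)(0.139500) + (0.00)(0.135000) = 0.309375
(I − A)⁻¹ = adj(I−A) / det(I−A) ≈
  [   1.3721     0.0941     0.1301     0.0638]
  [   0.1309     1.1927     0.1891     0.4655]
  [   0.4509     0.2194     1.7624     0.4921]
  [   0.4364     0.6424     0.6303     1.5515]
The output multiplier for sector j is the column-j sum of the Leontief inverse (I − A)⁻¹ = adj(I−A) / det(I−A).
Column C of adj(I−A): (0.040250, 0.058500, 0.545250, 0.195000); det(I−A) = 0.309375.
m_C = (0.040250 + 0.058500 + 0.545250 + 0.195000) / 0.309375 = 0.839 / 0.309375 ≈ 2.712.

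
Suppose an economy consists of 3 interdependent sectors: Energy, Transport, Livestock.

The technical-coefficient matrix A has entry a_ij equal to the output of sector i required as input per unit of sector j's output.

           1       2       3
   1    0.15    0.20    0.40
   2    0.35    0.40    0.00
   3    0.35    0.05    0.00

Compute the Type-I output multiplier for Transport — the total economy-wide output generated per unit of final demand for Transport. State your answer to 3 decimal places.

m_2 = 2.987

I − A =
  [   0.85    -0.20    -0.40]
  [  -0.35     0.60     0.00]
  [  -0.35    -0.05     1.00]
Cofactors of I−A, C_ij = (−1)^(i+j)·(minor ij) (rows/columns in the sector order above):
  C_11 = (0.60)(1.00) − (0.00)(-0.05) = 0.6000
  C_12 = −[(-0.35)(1.00) − (0.00)(-0.35)] = 0.3500
  C_13 = (-0.35)(-0.05) − (0.60)(-0.35) = 0.2275
  C_21 = −[(-0.20)(1.00) − (-0.40)(-0.05)] = 0.2200
  C_22 = (0.85)(1.00) − (-0.40)(-0.35) = 0.7100
  C_23 = −[(0.85)(-0.05) − (-0.20)(-0.35)] = 0.1125
  C_31 = (-0.20)(0.00) − (-0.40)(0.60) = 0.2400
  C_32 = −[(0.85)(0.00) − (-0.40)(-0.35)] = 0.1400
  C_33 = (0.85)(0.60) − (-0.20)(-0.35) = 0.4400
det(I−A) = Σ_j (I−A)_1j·C_1j = (0.85)(0.6000) + (-0.20)(0.3500) + (-0.40)(0.2275) = 0.3490
adj(I−A) = Cᵀ =
  [ 0.6000   0.2200   0.2400]
  [ 0.3500   0.7100   0.1400]
  [ 0.2275   0.1125   0.4400]
(I − A)⁻¹ = adj(I−A) / det(I−A) ≈
  [   1.7192     0.6304     0.6877]
  [   1.0029     2.0344     0.4011]
  [   0.6519     0.3223     1.2607]
The output multiplier for sector j is the column-j sum of the Leontief inverse (I − A)⁻¹ = adj(I−A) / det(I−A).
Column 2 of adj(I−A): (0.2200, 0.7100, 0.1125); det(I−A) = 0.3490.
m_2 = (0.2200 + 0.7100 + 0.1125) / 0.3490 = 1.0425 / 0.3490 ≈ 2.987.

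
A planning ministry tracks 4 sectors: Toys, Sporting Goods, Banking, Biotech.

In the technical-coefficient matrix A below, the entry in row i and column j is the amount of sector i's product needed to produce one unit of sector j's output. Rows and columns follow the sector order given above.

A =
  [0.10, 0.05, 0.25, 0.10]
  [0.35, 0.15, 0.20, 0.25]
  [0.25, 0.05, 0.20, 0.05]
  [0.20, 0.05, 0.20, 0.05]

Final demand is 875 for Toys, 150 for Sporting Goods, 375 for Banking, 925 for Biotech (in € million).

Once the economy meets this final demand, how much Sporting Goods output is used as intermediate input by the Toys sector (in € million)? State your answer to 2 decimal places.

I − A =
  [   0.90    -0.05    -0.25    -0.10]
  [  -0.35     0.85    -0.20    -0.25]
  [  -0.25    -0.05     0.80    -0.05]
  [  -0.20    -0.05    -0.20     0.95]
Compute the cofactors C_ij = (−1)^(i+j)·(3×3 minor ij) of I−A; the adjugate is their transpose:
adj(I−A) = Cᵀ =
  [ 0.615000   0.055000   0.228750   0.091250]
  [ 0.364500   0.592125   0.314625   0.210750]
  [ 0.227250   0.057625   0.677625   0.074750]
  [ 0.196500   0.054875   0.207375   0.529000]
det(I−A) = Σ_j (I−A)_1j·C_1j = (0.90)(0.615000) + (-0.05)(0.364500) + (-0.25)(0.227250) + (-0.10)(0.196500) = 0.4588125
(I − A)⁻¹ = adj(I−A) / det(I−A) ≈
  [   1.3404     0.1199     0.4986     0.1989]
  [   0.7944     1.2906     0.6857     0.4593]
  [   0.4953     0.1256     1.4769     0.1629]
  [   0.4283     0.1196     0.4520     1.1530]
First solve x = (I − A)⁻¹ d = adj(I−A)·d / det(I−A); in particular x_1 = (0.615000·875 + 0.055000·150 + 0.228750·375 + 0.091250·925) / 0.4588125 = 716.5625 / 0.4588125 ≈ 1561.7763.
Intermediate flow from 2 to 1: z_21 = a_21 · x_1 = 0.35 × 716.5625 / 0.4588125 = 250.796875 / 0.4588125 ≈ 546.62.

z_21 = 546.62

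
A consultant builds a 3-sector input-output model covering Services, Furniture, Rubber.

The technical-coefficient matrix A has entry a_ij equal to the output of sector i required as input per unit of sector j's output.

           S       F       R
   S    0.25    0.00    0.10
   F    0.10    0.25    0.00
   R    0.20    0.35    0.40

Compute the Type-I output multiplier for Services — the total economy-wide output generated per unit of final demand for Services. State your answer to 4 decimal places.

I − A =
  [   0.75     0.00    -0.10]
  [  -0.10     0.75     0.00]
  [  -0.20    -0.35     0.60]
Cofactors of I−A, C_ij = (−1)^(i+j)·(minor ij) (rows/columns in the sector order above):
  C_11 = (0.75)(0.60) − (0.00)(-0.35) = 0.4500
  C_12 = −[(-0.10)(0.60) − (0.00)(-0.20)] = 0.0600
  C_13 = (-0.10)(-0.35) − (0.75)(-0.20) = 0.1850
  C_21 = −[(0.00)(0.60) − (-0.10)(-0.35)] = 0.0350
  C_22 = (0.75)(0.60) − (-0.10)(-0.20) = 0.4300
  C_23 = −[(0.75)(-0.35) − (0.00)(-0.20)] = 0.2625
  C_31 = (0.00)(0.00) − (-0.10)(0.75) = 0.0750
  C_32 = −[(0.75)(0.00) − (-0.10)(-0.10)] = 0.0100
  C_33 = (0.75)(0.75) − (0.00)(-0.10) = 0.5625
det(I−A) = Σ_j (I−A)_1j·C_1j = (0.75)(0.4500) + (0.00)(0.0600) + (-0.10)(0.1850) = 0.3190
adj(I−A) = Cᵀ =
  [ 0.4500   0.0350   0.0750]
  [ 0.0600   0.4300   0.0100]
  [ 0.1850   0.2625   0.5625]
(I − A)⁻¹ = adj(I−A) / det(I−A) ≈
  [   1.41066     0.10972     0.23511]
  [   0.18809     1.34796     0.03135]
  [   0.57994     0.82288     1.76332]
The output multiplier for sector j is the column-j sum of the Leontief inverse (I − A)⁻¹ = adj(I−A) / det(I−A).
Column S of adj(I−A): (0.4500, 0.0600, 0.1850); det(I−A) = 0.3190.
m_S = (0.4500 + 0.0600 + 0.1850) / 0.3190 = 0.695 / 0.3190 ≈ 2.1787.

m_S = 2.1787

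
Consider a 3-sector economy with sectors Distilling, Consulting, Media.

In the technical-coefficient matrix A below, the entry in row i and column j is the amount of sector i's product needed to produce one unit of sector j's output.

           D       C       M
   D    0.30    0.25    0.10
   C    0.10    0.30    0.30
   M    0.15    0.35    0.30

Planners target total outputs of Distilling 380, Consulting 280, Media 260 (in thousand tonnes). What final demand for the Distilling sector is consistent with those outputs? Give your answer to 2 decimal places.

d_D = 170.00

I − A =
  [   0.70    -0.25    -0.10]
  [  -0.10     0.70    -0.30]
  [  -0.15    -0.35     0.70]
d = (I − A) x:
  d_D = (+0.70)·380 + (-0.25)·280 + (-0.10)·260 = 170.00
  d_C = (-0.10)·380 + (+0.70)·280 + (-0.30)·260 = 80.00
  d_M = (-0.15)·380 + (-0.35)·280 + (+0.70)·260 = 27.00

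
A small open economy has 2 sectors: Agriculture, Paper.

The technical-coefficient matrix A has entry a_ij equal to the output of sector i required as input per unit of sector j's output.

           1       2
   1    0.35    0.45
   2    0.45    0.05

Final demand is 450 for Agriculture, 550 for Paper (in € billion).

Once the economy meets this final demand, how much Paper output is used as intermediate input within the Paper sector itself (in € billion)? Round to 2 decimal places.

z_22 = 67.47

I − A =
  [   0.65    -0.45]
  [  -0.45     0.95]
det(I−A) = (0.65)(0.95) − (-0.45)(-0.45) = 0.4150
adj(I−A) = [[0.95, 0.45], [0.45, 0.65]]
(I − A)⁻¹ = adj(I−A) / det(I−A) ≈
  [   2.2892     1.0843]
  [   1.0843     1.5663]
First solve x = (I − A)⁻¹ d = adj(I−A)·d / det(I−A); in particular x_2 = (0.45·450 + 0.65·550) / 0.4150 = 560.00 / 0.4150 ≈ 1349.3976.
Intermediate flow from 2 to 2: z_22 = a_22 · x_2 = 0.05 × 560.00 / 0.4150 = 28.00 / 0.4150 ≈ 67.47.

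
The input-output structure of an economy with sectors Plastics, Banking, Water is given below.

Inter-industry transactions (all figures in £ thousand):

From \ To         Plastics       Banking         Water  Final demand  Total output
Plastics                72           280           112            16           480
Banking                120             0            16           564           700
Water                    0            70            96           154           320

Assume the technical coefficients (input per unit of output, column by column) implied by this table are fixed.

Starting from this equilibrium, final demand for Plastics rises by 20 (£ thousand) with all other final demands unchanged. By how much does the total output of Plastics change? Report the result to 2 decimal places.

Δx_1 = 27.15

Technical coefficients a_ij = z_ij / X_j:
  a_11 = 72/480 = 0.15, a_21 = 120/480 = 0.25, a_31 = 0/480 = 0.00
  a_12 = 280/700 = 0.40, a_22 = 0/700 = 0.00, a_32 = 70/700 = 0.10
  a_13 = 112/320 = 0.35, a_23 = 16/320 = 0.05, a_33 = 96/320 = 0.30
I − A =
  [   0.85    -0.40    -0.35]
  [  -0.25     1.00    -0.05]
  [   0.00    -0.10     0.70]
Cofactors of I−A, C_ij = (−1)^(i+j)·(minor ij) (rows/columns in the sector order above):
  C_11 = (1.00)(0.70) − (-0.05)(-0.10) = 0.6950
  C_12 = −[(-0.25)(0.70) − (-0.05)(0.00)] = 0.1750
  C_13 = (-0.25)(-0.10) − (1.00)(0.00) = 0.0250
  C_21 = −[(-0.40)(0.70) − (-0.35)(-0.10)] = 0.3150
  C_22 = (0.85)(0.70) − (-0.35)(0.00) = 0.5950
  C_23 = −[(0.85)(-0.10) − (-0.40)(0.00)] = 0.0850
  C_31 = (-0.40)(-0.05) − (-0.35)(1.00) = 0.3700
  C_32 = −[(0.85)(-0.05) − (-0.35)(-0.25)] = 0.1300
  C_33 = (0.85)(1.00) − (-0.40)(-0.25) = 0.7500
det(I−A) = Σ_j (I−A)_1j·C_1j = (0.85)(0.6950) + (-0.40)(0.1750) + (-0.35)(0.0250) = 0.5120
adj(I−A) = Cᵀ =
  [ 0.6950   0.3150   0.3700]
  [ 0.1750   0.5950   0.1300]
  [ 0.0250   0.0850   0.7500]
(I − A)⁻¹ = adj(I−A) / det(I−A) ≈
  [   1.3574     0.6152     0.7227]
  [   0.3418     1.1621     0.2539]
  [   0.0488     0.1660     1.4648]
Δx = (I − A)⁻¹ Δd with Δd having +20 in the Plastics component and 0 elsewhere.
So Δx_1 = L_11 · (+20), where L_11 = adj(I−A)_11 / det(I−A) = 0.6950 / 0.5120.
Δx_1 = 0.6950 × (+20) / 0.5120 = 13.90 / 0.5120 ≈ 27.15.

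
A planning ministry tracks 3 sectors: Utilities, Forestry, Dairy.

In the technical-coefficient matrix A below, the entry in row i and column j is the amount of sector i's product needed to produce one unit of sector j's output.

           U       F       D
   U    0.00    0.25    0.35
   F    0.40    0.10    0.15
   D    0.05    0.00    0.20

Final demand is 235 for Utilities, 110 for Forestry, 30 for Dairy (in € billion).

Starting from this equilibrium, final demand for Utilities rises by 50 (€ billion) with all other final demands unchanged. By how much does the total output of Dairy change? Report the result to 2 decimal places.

I − A =
  [   1.00    -0.25    -0.35]
  [  -0.40     0.90    -0.15]
  [  -0.05     0.00     0.80]
Cofactors of I−A, C_ij = (−1)^(i+j)·(minor ij) (rows/columns in the sector order above):
  C_11 = (0.90)(0.80) − (-0.15)(0.00) = 0.7200
  C_12 = −[(-0.40)(0.80) − (-0.15)(-0.05)] = 0.3275
  C_13 = (-0.40)(0.00) − (0.90)(-0.05) = 0.0450
  C_21 = −[(-0.25)(0.80) − (-0.35)(0.00)] = 0.2000
  C_22 = (1.00)(0.80) − (-0.35)(-0.05) = 0.7825
  C_23 = −[(1.00)(0.00) − (-0.25)(-0.05)] = 0.0125
  C_31 = (-0.25)(-0.15) − (-0.35)(0.90) = 0.3525
  C_32 = −[(1.00)(-0.15) − (-0.35)(-0.40)] = 0.2900
  C_33 = (1.00)(0.90) − (-0.25)(-0.40) = 0.8000
det(I−A) = Σ_j (I−A)_1j·C_1j = (1.00)(0.7200) + (-0.25)(0.3275) + (-0.35)(0.0450) = 0.622375
adj(I−A) = Cᵀ =
  [ 0.7200   0.2000   0.3525]
  [ 0.3275   0.7825   0.2900]
  [ 0.0450   0.0125   0.8000]
(I − A)⁻¹ = adj(I−A) / det(I−A) ≈
  [   1.1569     0.3213     0.5664]
  [   0.5262     1.2573     0.4660]
  [   0.0723     0.0201     1.2854]
Δx = (I − A)⁻¹ Δd with Δd having +50 in the Utilities component and 0 elsewhere.
So Δx_D = L_DU · (+50), where L_DU = adj(I−A)_DU / det(I−A) = 0.0450 / 0.622375.
Δx_D = 0.0450 × (+50) / 0.622375 = 2.25 / 0.622375 ≈ 3.62.

Δx_D = 3.62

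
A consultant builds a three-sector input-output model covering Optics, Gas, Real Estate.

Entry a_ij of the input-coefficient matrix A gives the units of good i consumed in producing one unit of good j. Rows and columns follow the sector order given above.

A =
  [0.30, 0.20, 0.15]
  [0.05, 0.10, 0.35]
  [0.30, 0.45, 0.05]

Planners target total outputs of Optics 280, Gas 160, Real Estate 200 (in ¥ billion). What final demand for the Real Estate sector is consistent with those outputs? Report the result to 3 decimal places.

d_3 = 34.000

I − A =
  [   0.70    -0.20    -0.15]
  [  -0.05     0.90    -0.35]
  [  -0.30    -0.45     0.95]
d = (I − A) x:
  d_1 = (+0.70)·280 + (-0.20)·160 + (-0.15)·200 = 134.000
  d_2 = (-0.05)·280 + (+0.90)·160 + (-0.35)·200 = 60.000
  d_3 = (-0.30)·280 + (-0.45)·160 + (+0.95)·200 = 34.000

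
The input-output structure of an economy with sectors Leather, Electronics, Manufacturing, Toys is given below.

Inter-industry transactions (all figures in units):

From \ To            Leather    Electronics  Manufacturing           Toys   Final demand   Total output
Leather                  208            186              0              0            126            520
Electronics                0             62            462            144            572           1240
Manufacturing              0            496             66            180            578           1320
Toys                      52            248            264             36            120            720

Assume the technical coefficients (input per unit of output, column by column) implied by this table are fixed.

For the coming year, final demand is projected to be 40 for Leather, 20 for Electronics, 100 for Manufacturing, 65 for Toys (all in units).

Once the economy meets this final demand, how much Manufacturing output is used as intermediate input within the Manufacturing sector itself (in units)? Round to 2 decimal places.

z_33 = 9.79

Technical coefficients a_ij = z_ij / X_j:
  a_11 = 208/520 = 0.40, a_21 = 0/520 = 0.00, a_31 = 0/520 = 0.00, a_41 = 52/520 = 0.10
  a_12 = 186/1240 = 0.15, a_22 = 62/1240 = 0.05, a_32 = 496/1240 = 0.40, a_42 = 248/1240 = 0.20
  a_13 = 0/1320 = 0.00, a_23 = 462/1320 = 0.35, a_33 = 66/1320 = 0.05, a_43 = 264/1320 = 0.20
  a_14 = 0/720 = 0.00, a_24 = 144/720 = 0.20, a_34 = 180/720 = 0.25, a_44 = 36/720 = 0.05
I − A =
  [   0.60    -0.15     0.00     0.00]
  [   0.00     0.95    -0.35    -0.20]
  [   0.00    -0.40     0.95    -0.25]
  [  -0.10    -0.20    -0.20     0.95]
Compute the cofactors C_ij = (−1)^(i+j)·(3×3 minor ij) of I−A; the adjugate is their transpose:
adj(I−A) = Cᵀ =
  [ 0.605375   0.127875   0.055875   0.041625]
  [ 0.027750   0.511500   0.223500   0.166500]
  [ 0.031750   0.261750   0.514500   0.190500]
  [ 0.076250   0.176250   0.161250   0.457500]
det(I−A) = Σ_j (I−A)_1j·C_1j = (0.60)(0.605375) + (-0.15)(0.027750) + (0.00)(0.031750) + (0.00)(0.076250) = 0.3590625
(I − A)⁻¹ = adj(I−A) / det(I−A) ≈
  [   1.6860     0.3561     0.1556     0.1159]
  [   0.0773     1.4245     0.6225     0.4637]
  [   0.0884     0.7290     1.4329     0.5305]
  [   0.2124     0.4909     0.4491     1.2742]
First solve x = (I − A)⁻¹ d = adj(I−A)·d / det(I−A); in particular x_3 = (0.031750·40 + 0.261750·20 + 0.514500·100 + 0.190500·65) / 0.3590625 = 70.3375 / 0.3590625 ≈ 195.8921.
Intermediate flow from 3 to 3: z_33 = a_33 · x_3 = 0.05 × 70.3375 / 0.3590625 = 3.516875 / 0.3590625 ≈ 9.79.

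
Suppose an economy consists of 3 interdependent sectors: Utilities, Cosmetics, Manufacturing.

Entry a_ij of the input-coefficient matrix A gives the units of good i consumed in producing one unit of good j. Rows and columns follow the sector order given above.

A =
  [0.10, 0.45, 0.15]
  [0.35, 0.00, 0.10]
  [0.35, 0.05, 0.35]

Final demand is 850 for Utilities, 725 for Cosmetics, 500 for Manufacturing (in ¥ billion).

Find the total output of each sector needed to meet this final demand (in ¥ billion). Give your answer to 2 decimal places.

I − A =
  [   0.90    -0.45    -0.15]
  [  -0.35     1.00    -0.10]
  [  -0.35    -0.05     0.65]
Cofactors of I−A, C_ij = (−1)^(i+j)·(minor ij) (rows/columns in the sector order above):
  C_11 = (1.00)(0.65) − (-0.10)(-0.05) = 0.6450
  C_12 = −[(-0.35)(0.65) − (-0.10)(-0.35)] = 0.2625
  C_13 = (-0.35)(-0.05) − (1.00)(-0.35) = 0.3675
  C_21 = −[(-0.45)(0.65) − (-0.15)(-0.05)] = 0.3000
  C_22 = (0.90)(0.65) − (-0.15)(-0.35) = 0.5325
  C_23 = −[(0.90)(-0.05) − (-0.45)(-0.35)] = 0.2025
  C_31 = (-0.45)(-0.10) − (-0.15)(1.00) = 0.1950
  C_32 = −[(0.90)(-0.10) − (-0.15)(-0.35)] = 0.1425
  C_33 = (0.90)(1.00) − (-0.45)(-0.35) = 0.7425
det(I−A) = Σ_j (I−A)_1j·C_1j = (0.90)(0.6450) + (-0.45)(0.2625) + (-0.15)(0.3675) = 0.40725
adj(I−A) = Cᵀ =
  [ 0.6450   0.3000   0.1950]
  [ 0.2625   0.5325   0.1425]
  [ 0.3675   0.2025   0.7425]
(I − A)⁻¹ = adj(I−A) / det(I−A) ≈
  [   1.5838     0.7366     0.4788]
  [   0.6446     1.3076     0.3499]
  [   0.9024     0.4972     1.8232]
x = (I − A)⁻¹ d = adj(I−A)·d / det(I−A), with det(I−A) = 0.40725:
  x_1 = (0.6450·850 + 0.3000·725 + 0.1950·500) / 0.40725 = 863.25 / 0.40725 ≈ 2119.71
  x_2 = (0.2625·850 + 0.5325·725 + 0.1425·500) / 0.40725 = 680.4375 / 0.40725 ≈ 1670.81
  x_3 = (0.3675·850 + 0.2025·725 + 0.7425·500) / 0.40725 = 830.4375 / 0.40725 ≈ 2039.13

x_1 = 2119.71, x_2 = 1670.81, x_3 = 2039.13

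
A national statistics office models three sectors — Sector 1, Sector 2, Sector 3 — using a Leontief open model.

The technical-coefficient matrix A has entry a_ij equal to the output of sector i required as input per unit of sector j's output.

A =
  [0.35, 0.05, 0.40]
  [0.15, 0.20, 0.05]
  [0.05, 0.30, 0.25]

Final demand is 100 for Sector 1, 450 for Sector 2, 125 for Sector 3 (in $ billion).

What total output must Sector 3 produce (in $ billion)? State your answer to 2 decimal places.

x_3 = 474.12

I − A =
  [   0.65    -0.05    -0.40]
  [  -0.15     0.80    -0.05]
  [  -0.05    -0.30     0.75]
Cofactors of I−A, C_ij = (−1)^(i+j)·(minor ij) (rows/columns in the sector order above):
  C_11 = (0.80)(0.75) − (-0.05)(-0.30) = 0.5850
  C_12 = −[(-0.15)(0.75) − (-0.05)(-0.05)] = 0.1150
  C_13 = (-0.15)(-0.30) − (0.80)(-0.05) = 0.0850
  C_21 = −[(-0.05)(0.75) − (-0.40)(-0.30)] = 0.1575
  C_22 = (0.65)(0.75) − (-0.40)(-0.05) = 0.4675
  C_23 = −[(0.65)(-0.30) − (-0.05)(-0.05)] = 0.1975
  C_31 = (-0.05)(-0.05) − (-0.40)(0.80) = 0.3225
  C_32 = −[(0.65)(-0.05) − (-0.40)(-0.15)] = 0.0925
  C_33 = (0.65)(0.80) − (-0.05)(-0.15) = 0.5125
det(I−A) = Σ_j (I−A)_1j·C_1j = (0.65)(0.5850) + (-0.05)(0.1150) + (-0.40)(0.0850) = 0.3405
adj(I−A) = Cᵀ =
  [ 0.5850   0.1575   0.3225]
  [ 0.1150   0.4675   0.0925]
  [ 0.0850   0.1975   0.5125]
(I − A)⁻¹ = adj(I−A) / det(I−A) ≈
  [   1.7181     0.4626     0.9471]
  [   0.3377     1.3730     0.2717]
  [   0.2496     0.5800     1.5051]
x = (I − A)⁻¹ d = adj(I−A)·d / det(I−A), with det(I−A) = 0.3405:
  x_1 = (0.5850·100 + 0.1575·450 + 0.3225·125) / 0.3405 = 169.6875 / 0.3405 ≈ 498.35
  x_2 = (0.1150·100 + 0.4675·450 + 0.0925·125) / 0.3405 = 233.4375 / 0.3405 ≈ 685.57
  x_3 = (0.0850·100 + 0.1975·450 + 0.5125·125) / 0.3405 = 161.4375 / 0.3405 ≈ 474.12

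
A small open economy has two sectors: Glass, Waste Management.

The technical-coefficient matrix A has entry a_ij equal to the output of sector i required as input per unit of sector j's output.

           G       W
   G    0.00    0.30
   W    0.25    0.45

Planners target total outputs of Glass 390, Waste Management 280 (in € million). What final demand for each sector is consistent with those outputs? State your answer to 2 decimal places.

I − A =
  [   1.00    -0.30]
  [  -0.25     0.55]
d = (I − A) x:
  d_G = (+1.00)·390 + (-0.30)·280 = 306.00
  d_W = (-0.25)·390 + (+0.55)·280 = 56.50

d_G = 306.00, d_W = 56.50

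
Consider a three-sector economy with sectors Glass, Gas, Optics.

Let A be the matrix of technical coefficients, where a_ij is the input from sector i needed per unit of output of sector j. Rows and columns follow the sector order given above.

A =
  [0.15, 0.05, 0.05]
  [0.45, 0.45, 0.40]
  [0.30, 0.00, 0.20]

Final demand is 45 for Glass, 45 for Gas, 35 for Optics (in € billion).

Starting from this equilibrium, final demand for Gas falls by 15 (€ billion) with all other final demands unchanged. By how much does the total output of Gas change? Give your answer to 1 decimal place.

Δx_2 = -29.2

I − A =
  [   0.85    -0.05    -0.05]
  [  -0.45     0.55    -0.40]
  [  -0.30     0.00     0.80]
Cofactors of I−A, C_ij = (−1)^(i+j)·(minor ij) (rows/columns in the sector order above):
  C_11 = (0.55)(0.80) − (-0.40)(0.00) = 0.4400
  C_12 = −[(-0.45)(0.80) − (-0.40)(-0.30)] = 0.4800
  C_13 = (-0.45)(0.00) − (0.55)(-0.30) = 0.1650
  C_21 = −[(-0.05)(0.80) − (-0.05)(0.00)] = 0.0400
  C_22 = (0.85)(0.80) − (-0.05)(-0.30) = 0.6650
  C_23 = −[(0.85)(0.00) − (-0.05)(-0.30)] = 0.0150
  C_31 = (-0.05)(-0.40) − (-0.05)(0.55) = 0.0475
  C_32 = −[(0.85)(-0.40) − (-0.05)(-0.45)] = 0.3625
  C_33 = (0.85)(0.55) − (-0.05)(-0.45) = 0.4450
det(I−A) = Σ_j (I−A)_1j·C_1j = (0.85)(0.4400) + (-0.05)(0.4800) + (-0.05)(0.1650) = 0.34175
adj(I−A) = Cᵀ =
  [ 0.4400   0.0400   0.0475]
  [ 0.4800   0.6650   0.3625]
  [ 0.1650   0.0150   0.4450]
(I − A)⁻¹ = adj(I−A) / det(I−A) ≈
  [   1.2875     0.1170     0.1390]
  [   1.4045     1.9459     1.0607]
  [   0.4828     0.0439     1.3021]
Δx = (I − A)⁻¹ Δd with Δd having -15 in the Gas component and 0 elsewhere.
So Δx_2 = L_22 · (-15), where L_22 = adj(I−A)_22 / det(I−A) = 0.6650 / 0.34175.
Δx_2 = 0.6650 × (-15) / 0.34175 = -9.975 / 0.34175 ≈ -29.2.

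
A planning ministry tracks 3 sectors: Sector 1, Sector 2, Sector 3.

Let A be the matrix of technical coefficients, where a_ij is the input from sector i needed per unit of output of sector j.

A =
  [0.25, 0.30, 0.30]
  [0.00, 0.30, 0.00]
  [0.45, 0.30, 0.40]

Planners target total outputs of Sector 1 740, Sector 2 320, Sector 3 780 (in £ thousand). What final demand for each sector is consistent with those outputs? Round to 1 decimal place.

I − A =
  [   0.75    -0.30    -0.30]
  [   0.00     0.70     0.00]
  [  -0.45    -0.30     0.60]
d = (I − A) x:
  d_1 = (+0.75)·740 + (-0.30)·320 + (-0.30)·780 = 225.0
  d_2 = (+0.00)·740 + (+0.70)·320 + (+0.00)·780 = 224.0
  d_3 = (-0.45)·740 + (-0.30)·320 + (+0.60)·780 = 39.0

d_1 = 225.0, d_2 = 224.0, d_3 = 39.0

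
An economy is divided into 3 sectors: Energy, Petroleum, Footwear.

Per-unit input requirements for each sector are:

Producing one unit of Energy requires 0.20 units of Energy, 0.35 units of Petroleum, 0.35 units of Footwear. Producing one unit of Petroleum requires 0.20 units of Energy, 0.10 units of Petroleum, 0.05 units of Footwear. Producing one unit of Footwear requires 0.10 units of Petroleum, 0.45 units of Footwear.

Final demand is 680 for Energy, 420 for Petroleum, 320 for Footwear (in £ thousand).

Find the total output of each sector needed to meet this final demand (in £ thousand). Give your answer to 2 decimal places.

x_E = 1113.42, x_P = 1053.68, x_F = 1386.15

I − A =
  [   0.80    -0.20     0.00]
  [  -0.35     0.90    -0.10]
  [  -0.35    -0.05     0.55]
Cofactors of I−A, C_ij = (−1)^(i+j)·(minor ij) (rows/columns in the sector order above):
  C_11 = (0.90)(0.55) − (-0.10)(-0.05) = 0.4900
  C_12 = −[(-0.35)(0.55) − (-0.10)(-0.35)] = 0.2275
  C_13 = (-0.35)(-0.05) − (0.90)(-0.35) = 0.3325
  C_21 = −[(-0.20)(0.55) − (0.00)(-0.05)] = 0.1100
  C_22 = (0.80)(0.55) − (0.00)(-0.35) = 0.4400
  C_23 = −[(0.80)(-0.05) − (-0.20)(-0.35)] = 0.1100
  C_31 = (-0.20)(-0.10) − (0.00)(0.90) = 0.0200
  C_32 = −[(0.80)(-0.10) − (0.00)(-0.35)] = 0.0800
  C_33 = (0.80)(0.90) − (-0.20)(-0.35) = 0.6500
det(I−A) = Σ_j (I−A)_1j·C_1j = (0.80)(0.4900) + (-0.20)(0.2275) + (0.00)(0.3325) = 0.3465
adj(I−A) = Cᵀ =
  [ 0.4900   0.1100   0.0200]
  [ 0.2275   0.4400   0.0800]
  [ 0.3325   0.1100   0.6500]
(I − A)⁻¹ = adj(I−A) / det(I−A) ≈
  [   1.4141     0.3175     0.0577]
  [   0.6566     1.2698     0.2309]
  [   0.9596     0.3175     1.8759]
x = (I − A)⁻¹ d = adj(I−A)·d / det(I−A), with det(I−A) = 0.3465:
  x_E = (0.4900·680 + 0.1100·420 + 0.0200·320) / 0.3465 = 385.80 / 0.3465 ≈ 1113.42
  x_P = (0.2275·680 + 0.4400·420 + 0.0800·320) / 0.3465 = 365.10 / 0.3465 ≈ 1053.68
  x_F = (0.3325·680 + 0.1100·420 + 0.6500·320) / 0.3465 = 480.30 / 0.3465 ≈ 1386.15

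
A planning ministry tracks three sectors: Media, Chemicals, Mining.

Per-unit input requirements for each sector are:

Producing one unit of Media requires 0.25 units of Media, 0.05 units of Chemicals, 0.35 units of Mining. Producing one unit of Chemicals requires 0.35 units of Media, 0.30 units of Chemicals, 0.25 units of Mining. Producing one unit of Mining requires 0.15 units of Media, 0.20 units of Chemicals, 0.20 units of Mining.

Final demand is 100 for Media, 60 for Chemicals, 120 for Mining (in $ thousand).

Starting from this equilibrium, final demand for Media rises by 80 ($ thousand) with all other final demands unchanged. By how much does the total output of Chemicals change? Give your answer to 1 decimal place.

I − A =
  [   0.75    -0.35    -0.15]
  [  -0.05     0.70    -0.20]
  [  -0.35    -0.25     0.80]
Cofactors of I−A, C_ij = (−1)^(i+j)·(minor ij) (rows/columns in the sector order above):
  C_11 = (0.70)(0.80) − (-0.20)(-0.25) = 0.5100
  C_12 = −[(-0.05)(0.80) − (-0.20)(-0.35)] = 0.1100
  C_13 = (-0.05)(-0.25) − (0.70)(-0.35) = 0.2575
  C_21 = −[(-0.35)(0.80) − (-0.15)(-0.25)] = 0.3175
  C_22 = (0.75)(0.80) − (-0.15)(-0.35) = 0.5475
  C_23 = −[(0.75)(-0.25) − (-0.35)(-0.35)] = 0.3100
  C_31 = (-0.35)(-0.20) − (-0.15)(0.70) = 0.1750
  C_32 = −[(0.75)(-0.20) − (-0.15)(-0.05)] = 0.1575
  C_33 = (0.75)(0.70) − (-0.35)(-0.05) = 0.5075
det(I−A) = Σ_j (I−A)_1j·C_1j = (0.75)(0.5100) + (-0.35)(0.1100) + (-0.15)(0.2575) = 0.305375
adj(I−A) = Cᵀ =
  [ 0.5100   0.3175   0.1750]
  [ 0.1100   0.5475   0.1575]
  [ 0.2575   0.3100   0.5075]
(I − A)⁻¹ = adj(I−A) / det(I−A) ≈
  [   1.6701     1.0397     0.5731]
  [   0.3602     1.7929     0.5158]
  [   0.8432     1.0151     1.6619]
Δx = (I − A)⁻¹ Δd with Δd having +80 in the Media component and 0 elsewhere.
So Δx_2 = L_21 · (+80), where L_21 = adj(I−A)_21 / det(I−A) = 0.1100 / 0.305375.
Δx_2 = 0.1100 × (+80) / 0.305375 = 8.80 / 0.305375 ≈ 28.8.

Δx_2 = 28.8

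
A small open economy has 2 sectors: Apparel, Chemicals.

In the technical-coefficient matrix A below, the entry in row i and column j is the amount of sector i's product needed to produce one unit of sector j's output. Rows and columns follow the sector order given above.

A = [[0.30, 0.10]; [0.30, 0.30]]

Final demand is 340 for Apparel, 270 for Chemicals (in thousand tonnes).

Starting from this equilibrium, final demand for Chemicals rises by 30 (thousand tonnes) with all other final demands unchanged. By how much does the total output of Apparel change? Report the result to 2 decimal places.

I − A =
  [   0.70    -0.10]
  [  -0.30     0.70]
det(I−A) = (0.70)(0.70) − (-0.10)(-0.30) = 0.4600
adj(I−A) = [[0.70, 0.10], [0.30, 0.70]]
(I − A)⁻¹ = adj(I−A) / det(I−A) ≈
  [   1.5217     0.2174]
  [   0.6522     1.5217]
Δx = (I − A)⁻¹ Δd with Δd having +30 in the Chemicals component and 0 elsewhere.
So Δx_1 = L_12 · (+30), where L_12 = adj(I−A)_12 / det(I−A) = 0.10 / 0.4600.
Δx_1 = 0.10 × (+30) / 0.4600 = 3.00 / 0.4600 ≈ 6.52.

Δx_1 = 6.52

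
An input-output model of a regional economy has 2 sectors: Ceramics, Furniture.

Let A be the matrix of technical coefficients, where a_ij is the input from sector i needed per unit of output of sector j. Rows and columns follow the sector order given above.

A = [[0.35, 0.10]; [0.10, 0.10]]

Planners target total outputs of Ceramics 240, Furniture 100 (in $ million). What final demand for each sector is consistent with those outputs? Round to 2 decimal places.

I − A =
  [   0.65    -0.10]
  [  -0.10     0.90]
d = (I − A) x:
  d_1 = (+0.65)·240 + (-0.10)·100 = 146.00
  d_2 = (-0.10)·240 + (+0.90)·100 = 66.00

d_1 = 146.00, d_2 = 66.00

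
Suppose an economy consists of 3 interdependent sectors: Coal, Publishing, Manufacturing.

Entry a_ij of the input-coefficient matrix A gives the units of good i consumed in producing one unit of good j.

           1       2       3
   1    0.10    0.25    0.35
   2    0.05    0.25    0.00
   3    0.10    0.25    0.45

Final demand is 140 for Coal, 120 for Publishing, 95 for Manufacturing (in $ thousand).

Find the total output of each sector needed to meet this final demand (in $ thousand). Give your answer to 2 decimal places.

I − A =
  [   0.90    -0.25    -0.35]
  [  -0.05     0.75     0.00]
  [  -0.10    -0.25     0.55]
Cofactors of I−A, C_ij = (−1)^(i+j)·(minor ij) (rows/columns in the sector order above):
  C_11 = (0.75)(0.55) − (0.00)(-0.25) = 0.4125
  C_12 = −[(-0.05)(0.55) − (0.00)(-0.10)] = 0.0275
  C_13 = (-0.05)(-0.25) − (0.75)(-0.10) = 0.0875
  C_21 = −[(-0.25)(0.55) − (-0.35)(-0.25)] = 0.2250
  C_22 = (0.90)(0.55) − (-0.35)(-0.10) = 0.4600
  C_23 = −[(0.90)(-0.25) − (-0.25)(-0.10)] = 0.2500
  C_31 = (-0.25)(0.00) − (-0.35)(0.75) = 0.2625
  C_32 = −[(0.90)(0.00) − (-0.35)(-0.05)] = 0.0175
  C_33 = (0.90)(0.75) − (-0.25)(-0.05) = 0.6625
det(I−A) = Σ_j (I−A)_1j·C_1j = (0.90)(0.4125) + (-0.25)(0.0275) + (-0.35)(0.0875) = 0.33375
adj(I−A) = Cᵀ =
  [ 0.4125   0.2250   0.2625]
  [ 0.0275   0.4600   0.0175]
  [ 0.0875   0.2500   0.6625]
(I − A)⁻¹ = adj(I−A) / det(I−A) ≈
  [   1.2360     0.6742     0.7865]
  [   0.0824     1.3783     0.0524]
  [   0.2622     0.7491     1.9850]
x = (I − A)⁻¹ d = adj(I−A)·d / det(I−A), with det(I−A) = 0.33375:
  x_1 = (0.4125·140 + 0.2250·120 + 0.2625·95) / 0.33375 = 109.6875 / 0.33375 ≈ 328.65
  x_2 = (0.0275·140 + 0.4600·120 + 0.0175·95) / 0.33375 = 60.7125 / 0.33375 ≈ 181.91
  x_3 = (0.0875·140 + 0.2500·120 + 0.6625·95) / 0.33375 = 105.1875 / 0.33375 ≈ 315.17

x_1 = 328.65, x_2 = 181.91, x_3 = 315.17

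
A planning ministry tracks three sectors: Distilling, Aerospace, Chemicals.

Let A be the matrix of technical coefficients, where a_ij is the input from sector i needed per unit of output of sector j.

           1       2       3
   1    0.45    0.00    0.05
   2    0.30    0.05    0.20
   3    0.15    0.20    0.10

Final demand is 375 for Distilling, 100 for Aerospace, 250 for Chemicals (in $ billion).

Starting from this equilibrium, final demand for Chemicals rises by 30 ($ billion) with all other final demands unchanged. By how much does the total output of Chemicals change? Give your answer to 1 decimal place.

Δx_3 = 35.8

I − A =
  [   0.55     0.00    -0.05]
  [  -0.30     0.95    -0.20]
  [  -0.15    -0.20     0.90]
Cofactors of I−A, C_ij = (−1)^(i+j)·(minor ij) (rows/columns in the sector order above):
  C_11 = (0.95)(0.90) − (-0.20)(-0.20) = 0.8150
  C_12 = −[(-0.30)(0.90) − (-0.20)(-0.15)] = 0.3000
  C_13 = (-0.30)(-0.20) − (0.95)(-0.15) = 0.2025
  C_21 = −[(0.00)(0.90) − (-0.05)(-0.20)] = 0.0100
  C_22 = (0.55)(0.90) − (-0.05)(-0.15) = 0.4875
  C_23 = −[(0.55)(-0.20) − (0.00)(-0.15)] = 0.1100
  C_31 = (0.00)(-0.20) − (-0.05)(0.95) = 0.0475
  C_32 = −[(0.55)(-0.20) − (-0.05)(-0.30)] = 0.1250
  C_33 = (0.55)(0.95) − (0.00)(-0.30) = 0.5225
det(I−A) = Σ_j (I−A)_1j·C_1j = (0.55)(0.8150) + (0.00)(0.3000) + (-0.05)(0.2025) = 0.438125
adj(I−A) = Cᵀ =
  [ 0.8150   0.0100   0.0475]
  [ 0.3000   0.4875   0.1250]
  [ 0.2025   0.1100   0.5225]
(I − A)⁻¹ = adj(I−A) / det(I−A) ≈
  [   1.8602     0.0228     0.1084]
  [   0.6847     1.1127     0.2853]
  [   0.4622     0.2511     1.1926]
Δx = (I − A)⁻¹ Δd with Δd having +30 in the Chemicals component and 0 elsewhere.
So Δx_3 = L_33 · (+30), where L_33 = adj(I−A)_33 / det(I−A) = 0.5225 / 0.438125.
Δx_3 = 0.5225 × (+30) / 0.438125 = 15.675 / 0.438125 ≈ 35.8.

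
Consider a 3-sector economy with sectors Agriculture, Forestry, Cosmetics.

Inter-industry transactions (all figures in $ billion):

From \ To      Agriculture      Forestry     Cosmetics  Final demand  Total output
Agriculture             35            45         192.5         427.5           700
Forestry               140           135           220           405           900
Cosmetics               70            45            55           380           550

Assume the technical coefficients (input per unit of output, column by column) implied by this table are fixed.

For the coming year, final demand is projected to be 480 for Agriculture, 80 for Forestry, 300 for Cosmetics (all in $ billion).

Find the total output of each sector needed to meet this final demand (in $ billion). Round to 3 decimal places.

Technical coefficients a_ij = z_ij / X_j:
  a_AA = 35/700 = 0.05, a_FA = 140/700 = 0.20, a_CA = 70/700 = 0.10
  a_AF = 45/900 = 0.05, a_FF = 135/900 = 0.15, a_CF = 45/900 = 0.05
  a_AC = 192.5/550 = 0.35, a_FC = 220/550 = 0.40, a_CC = 55/550 = 0.10
I − A =
  [   0.95    -0.05    -0.35]
  [  -0.20     0.85    -0.40]
  [  -0.10    -0.05     0.90]
Cofactors of I−A, C_ij = (−1)^(i+j)·(minor ij) (rows/columns in the sector order above):
  C_11 = (0.85)(0.90) − (-0.40)(-0.05) = 0.7450
  C_12 = −[(-0.20)(0.90) − (-0.40)(-0.10)] = 0.2200
  C_13 = (-0.20)(-0.05) − (0.85)(-0.10) = 0.0950
  C_21 = −[(-0.05)(0.90) − (-0.35)(-0.05)] = 0.0625
  C_22 = (0.95)(0.90) − (-0.35)(-0.10) = 0.8200
  C_23 = −[(0.95)(-0.05) − (-0.05)(-0.10)] = 0.0525
  C_31 = (-0.05)(-0.40) − (-0.35)(0.85) = 0.3175
  C_32 = −[(0.95)(-0.40) − (-0.35)(-0.20)] = 0.4500
  C_33 = (0.95)(0.85) − (-0.05)(-0.20) = 0.7975
det(I−A) = Σ_j (I−A)_1j·C_1j = (0.95)(0.7450) + (-0.05)(0.2200) + (-0.35)(0.0950) = 0.6635
adj(I−A) = Cᵀ =
  [ 0.7450   0.0625   0.3175]
  [ 0.2200   0.8200   0.4500]
  [ 0.0950   0.0525   0.7975]
(I − A)⁻¹ = adj(I−A) / det(I−A) ≈
  [   1.1228     0.0942     0.4785]
  [   0.3316     1.2359     0.6782]
  [   0.1432     0.0791     1.2020]
x = (I − A)⁻¹ d = adj(I−A)·d / det(I−A), with det(I−A) = 0.6635:
  x_A = (0.7450·480 + 0.0625·80 + 0.3175·300) / 0.6635 = 457.85 / 0.6635 ≈ 690.053
  x_F = (0.2200·480 + 0.8200·80 + 0.4500·300) / 0.6635 = 306.20 / 0.6635 ≈ 461.492
  x_C = (0.0950·480 + 0.0525·80 + 0.7975·300) / 0.6635 = 289.05 / 0.6635 ≈ 435.644

x_A = 690.053, x_F = 461.492, x_C = 435.644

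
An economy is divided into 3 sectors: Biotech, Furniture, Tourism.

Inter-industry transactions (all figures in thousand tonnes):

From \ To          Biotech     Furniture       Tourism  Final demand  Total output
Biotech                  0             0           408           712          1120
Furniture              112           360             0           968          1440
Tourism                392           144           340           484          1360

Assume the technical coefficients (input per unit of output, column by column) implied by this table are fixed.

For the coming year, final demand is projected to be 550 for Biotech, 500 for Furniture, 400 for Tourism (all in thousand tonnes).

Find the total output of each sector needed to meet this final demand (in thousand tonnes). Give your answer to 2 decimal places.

Technical coefficients a_ij = z_ij / X_j:
  a_11 = 0/1120 = 0.00, a_21 = 112/1120 = 0.10, a_31 = 392/1120 = 0.35
  a_12 = 0/1440 = 0.00, a_22 = 360/1440 = 0.25, a_32 = 144/1440 = 0.10
  a_13 = 408/1360 = 0.30, a_23 = 0/1360 = 0.00, a_33 = 340/1360 = 0.25
I − A =
  [   1.00     0.00    -0.30]
  [  -0.10     0.75     0.00]
  [  -0.35    -0.10     0.75]
Cofactors of I−A, C_ij = (−1)^(i+j)·(minor ij) (rows/columns in the sector order above):
  C_11 = (0.75)(0.75) − (0.00)(-0.10) = 0.5625
  C_12 = −[(-0.10)(0.75) − (0.00)(-0.35)] = 0.0750
  C_13 = (-0.10)(-0.10) − (0.75)(-0.35) = 0.2725
  C_21 = −[(0.00)(0.75) − (-0.30)(-0.10)] = 0.0300
  C_22 = (1.00)(0.75) − (-0.30)(-0.35) = 0.6450
  C_23 = −[(1.00)(-0.10) − (0.00)(-0.35)] = 0.1000
  C_31 = (0.00)(0.00) − (-0.30)(0.75) = 0.2250
  C_32 = −[(1.00)(0.00) − (-0.30)(-0.10)] = 0.0300
  C_33 = (1.00)(0.75) − (0.00)(-0.10) = 0.7500
det(I−A) = Σ_j (I−A)_1j·C_1j = (1.00)(0.5625) + (0.00)(0.0750) + (-0.30)(0.2725) = 0.48075
adj(I−A) = Cᵀ =
  [ 0.5625   0.0300   0.2250]
  [ 0.0750   0.6450   0.0300]
  [ 0.2725   0.1000   0.7500]
(I − A)⁻¹ = adj(I−A) / det(I−A) ≈
  [   1.1700     0.0624     0.4680]
  [   0.1560     1.3417     0.0624]
  [   0.5668     0.2080     1.5601]
x = (I − A)⁻¹ d = adj(I−A)·d / det(I−A), with det(I−A) = 0.48075:
  x_1 = (0.5625·550 + 0.0300·500 + 0.2250·400) / 0.48075 = 414.375 / 0.48075 ≈ 861.93
  x_2 = (0.0750·550 + 0.6450·500 + 0.0300·400) / 0.48075 = 375.75 / 0.48075 ≈ 781.59
  x_3 = (0.2725·550 + 0.1000·500 + 0.7500·400) / 0.48075 = 499.875 / 0.48075 ≈ 1039.78

x_1 = 861.93, x_2 = 781.59, x_3 = 1039.78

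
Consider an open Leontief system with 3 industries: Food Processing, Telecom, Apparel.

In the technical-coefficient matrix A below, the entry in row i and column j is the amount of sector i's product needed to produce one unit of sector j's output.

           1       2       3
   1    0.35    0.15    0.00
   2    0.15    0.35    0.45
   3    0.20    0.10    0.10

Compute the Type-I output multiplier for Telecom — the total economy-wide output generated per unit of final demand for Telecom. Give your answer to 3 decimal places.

m_2 = 2.569

I − A =
  [   0.65    -0.15     0.00]
  [  -0.15     0.65    -0.45]
  [  -0.20    -0.10     0.90]
Cofactors of I−A, C_ij = (−1)^(i+j)·(minor ij) (rows/columns in the sector order above):
  C_11 = (0.65)(0.90) − (-0.45)(-0.10) = 0.5400
  C_12 = −[(-0.15)(0.90) − (-0.45)(-0.20)] = 0.2250
  C_13 = (-0.15)(-0.10) − (0.65)(-0.20) = 0.1450
  C_21 = −[(-0.15)(0.90) − (0.00)(-0.10)] = 0.1350
  C_22 = (0.65)(0.90) − (0.00)(-0.20) = 0.5850
  C_23 = −[(0.65)(-0.10) − (-0.15)(-0.20)] = 0.0950
  C_31 = (-0.15)(-0.45) − (0.00)(0.65) = 0.0675
  C_32 = −[(0.65)(-0.45) − (0.00)(-0.15)] = 0.2925
  C_33 = (0.65)(0.65) − (-0.15)(-0.15) = 0.4000
det(I−A) = Σ_j (I−A)_1j·C_1j = (0.65)(0.5400) + (-0.15)(0.2250) + (0.00)(0.1450) = 0.31725
adj(I−A) = Cᵀ =
  [ 0.5400   0.1350   0.0675]
  [ 0.2250   0.5850   0.2925]
  [ 0.1450   0.0950   0.4000]
(I − A)⁻¹ = adj(I−A) / det(I−A) ≈
  [   1.7021     0.4255     0.2128]
  [   0.7092     1.8440     0.9220]
  [   0.4571     0.2994     1.2608]
The output multiplier for sector j is the column-j sum of the Leontief inverse (I − A)⁻¹ = adj(I−A) / det(I−A).
Column 2 of adj(I−A): (0.1350, 0.5850, 0.0950); det(I−A) = 0.31725.
m_2 = (0.1350 + 0.5850 + 0.0950) / 0.31725 = 0.815 / 0.31725 ≈ 2.569.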